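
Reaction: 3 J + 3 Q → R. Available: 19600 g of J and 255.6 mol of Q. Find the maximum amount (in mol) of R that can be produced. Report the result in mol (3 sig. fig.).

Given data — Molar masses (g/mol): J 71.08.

n(J) = 19600 / 71.08 = 275.7 mol
n(Q) = 255.6 mol
n/ν for J = 275.7/3 = 91.90
n/ν for Q = 255.6/3 = 85.20
Smallest n/ν is Q → limiting reagent.
n(R) = (1/3) × 255.6 = 85.20 mol

85.2 mol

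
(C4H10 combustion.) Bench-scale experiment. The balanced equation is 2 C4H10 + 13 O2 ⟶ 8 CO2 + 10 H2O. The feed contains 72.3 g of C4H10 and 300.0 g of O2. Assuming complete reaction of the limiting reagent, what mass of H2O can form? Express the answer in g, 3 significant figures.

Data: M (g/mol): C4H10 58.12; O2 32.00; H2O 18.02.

112 g

n(C4H10) = 72.30 / 58.12 = 1.244 mol
n(O2) = 300.0 / 32.00 = 9.375 mol
n/ν for C4H10 = 1.244/2 = 0.6220
n/ν for O2 = 9.375/13 = 0.7212
Smallest n/ν is C4H10 → limiting reagent.
n(H2O) = (10/2) × 1.244 = 6.220 mol
mass = 6.220 × 18.02 = 112.1 g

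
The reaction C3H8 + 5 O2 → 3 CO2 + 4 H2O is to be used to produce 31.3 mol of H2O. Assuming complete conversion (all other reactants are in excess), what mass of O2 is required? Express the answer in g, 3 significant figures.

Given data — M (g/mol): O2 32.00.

n(H2O) = 31.30 mol
n(O2) = (5/4) × 31.30 = 39.13 mol
mass = 39.13 × 32.00 = 1252 g

1250 g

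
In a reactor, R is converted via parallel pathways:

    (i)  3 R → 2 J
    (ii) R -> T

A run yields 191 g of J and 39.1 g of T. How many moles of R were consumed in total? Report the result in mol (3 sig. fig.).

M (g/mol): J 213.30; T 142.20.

n(J) = 191 / 213.30 = 0.8955 mol
n(T) = 39.1 / 142.20 = 0.2750 mol
n(R) via (i) = (3/2)×0.8955 = 1.343 mol
n(R) via (ii) = (1/1)×0.2750 = 0.2750 mol
total n(R) = 1.343 + 0.2750 = 1.618 mol

1.62 mol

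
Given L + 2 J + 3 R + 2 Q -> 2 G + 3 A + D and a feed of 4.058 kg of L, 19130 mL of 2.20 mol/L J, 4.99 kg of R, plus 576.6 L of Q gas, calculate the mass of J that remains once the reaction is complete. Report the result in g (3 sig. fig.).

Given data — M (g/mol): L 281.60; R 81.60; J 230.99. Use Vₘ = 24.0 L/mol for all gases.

4170 g

n(L) = 4.058×1000 / 281.60 = 14.41 mol
n(J) = 2.20 × 19130/1000 = 42.09 mol
n(R) = 4.990×1000 / 81.60 = 61.15 mol
n(Q) = 576.6 / 24.0 = 24.03 mol
n/ν for L = 14.41/1 = 14.41
n/ν for J = 42.09/2 = 21.05
n/ν for R = 61.15/3 = 20.38
n/ν for Q = 24.03/2 = 12.02
Smallest n/ν is Q → limiting reagent.
J consumed = (2/2) × 24.03 = 24.03 mol
J remaining = 42.09 − 24.03 = 18.06 mol
mass = 18.06 × 230.99 = 4172 g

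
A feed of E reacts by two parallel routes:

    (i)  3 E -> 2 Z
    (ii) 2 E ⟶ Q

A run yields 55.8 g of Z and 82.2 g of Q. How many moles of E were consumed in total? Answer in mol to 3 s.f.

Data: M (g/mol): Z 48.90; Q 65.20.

4.23 mol

n(Z) = 55.8 / 48.90 = 1.141 mol
n(Q) = 82.2 / 65.20 = 1.261 mol
n(E) via (i) = (3/2)×1.141 = 1.712 mol
n(E) via (ii) = (2/1)×1.261 = 2.522 mol
total n(E) = 1.712 + 2.522 = 4.234 mol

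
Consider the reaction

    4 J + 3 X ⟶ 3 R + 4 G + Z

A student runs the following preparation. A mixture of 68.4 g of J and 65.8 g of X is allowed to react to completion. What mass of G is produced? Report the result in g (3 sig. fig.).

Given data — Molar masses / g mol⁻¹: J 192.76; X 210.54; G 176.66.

62.7 g

n(J) = 68.40 / 192.76 = 0.3548 mol
n(X) = 65.80 / 210.54 = 0.3125 mol
n/ν for J = 0.3548/4 = 0.08870
n/ν for X = 0.3125/3 = 0.1042
Smallest n/ν is J → limiting reagent.
n(G) = (4/4) × 0.3548 = 0.3548 mol
mass = 0.3548 × 176.66 = 62.68 g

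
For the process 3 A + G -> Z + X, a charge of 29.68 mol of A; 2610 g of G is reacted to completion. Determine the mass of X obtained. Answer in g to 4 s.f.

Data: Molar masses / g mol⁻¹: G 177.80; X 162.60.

n(A) = 29.68 mol
n(G) = 2610 / 177.80 = 14.68 mol
n/ν → A: 9.893, G: 14.68; A is limiting.
n(X) = (1/3) × 29.68 = 9.893 mol
mass = 9.893 × 162.60 = 1609 g

1609 g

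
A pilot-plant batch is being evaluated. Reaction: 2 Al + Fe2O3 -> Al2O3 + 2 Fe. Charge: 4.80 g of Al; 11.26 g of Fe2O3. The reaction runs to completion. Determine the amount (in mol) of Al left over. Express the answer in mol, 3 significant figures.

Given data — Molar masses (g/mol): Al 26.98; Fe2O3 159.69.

n(Al) = 4.800 / 26.98 = 0.1779 mol
n(Fe2O3) = 11.26 / 159.69 = 0.07051 mol
n/ν → Al: 0.08895, Fe2O3: 0.07051; Fe2O3 is limiting.
Al consumed = (2/1) × 0.07051 = 0.1410 mol
Al remaining = 0.1779 − 0.1410 = 0.03690 mol

0.0369 mol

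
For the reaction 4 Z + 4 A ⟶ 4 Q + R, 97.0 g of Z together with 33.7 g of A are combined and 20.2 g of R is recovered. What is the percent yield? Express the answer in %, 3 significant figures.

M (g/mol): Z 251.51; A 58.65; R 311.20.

n(Z) = 97.00 / 251.51 = 0.3857 mol
n(A) = 33.70 / 58.65 = 0.5746 mol
n/ν → Z: 0.09643, A: 0.1437; Z is limiting.
theoretical n(R) = (1/4) × 0.3857 = 0.09643 mol → 30.01 g
% yield = 20.2 / 30.01 × 100 = 67.31 %

67.3 %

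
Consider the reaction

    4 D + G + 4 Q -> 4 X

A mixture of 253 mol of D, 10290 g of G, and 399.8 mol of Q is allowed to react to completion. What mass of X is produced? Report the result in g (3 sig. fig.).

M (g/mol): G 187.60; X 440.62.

n(D) = 253.0 mol
n(G) = 10290 / 187.60 = 54.85 mol
n(Q) = 399.8 mol
n/ν for D = 253.0/4 = 63.25
n/ν for G = 54.85/1 = 54.85
n/ν for Q = 399.8/4 = 99.95
Smallest n/ν is G → limiting reagent.
n(X) = (4/1) × 54.85 = 219.4 mol
mass = 219.4 × 440.62 = 96670 g

96700 g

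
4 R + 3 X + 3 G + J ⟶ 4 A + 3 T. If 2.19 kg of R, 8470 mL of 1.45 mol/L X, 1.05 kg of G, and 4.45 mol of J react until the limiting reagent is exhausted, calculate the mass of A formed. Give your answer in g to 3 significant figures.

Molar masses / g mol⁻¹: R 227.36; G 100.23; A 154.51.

1490 g

n(R) = 2.190×1000 / 227.36 = 9.632 mol
n(X) = 1.45 × 8470/1000 = 12.28 mol
n(G) = 1.050×1000 / 100.23 = 10.48 mol
n(J) = 4.450 mol
n/ν for R = 9.632/4 = 2.408
n/ν for X = 12.28/3 = 4.093
n/ν for G = 10.48/3 = 3.493
n/ν for J = 4.450/1 = 4.450
Smallest n/ν is R → limiting reagent.
n(A) = (4/4) × 9.632 = 9.632 mol
mass = 9.632 × 154.51 = 1488 g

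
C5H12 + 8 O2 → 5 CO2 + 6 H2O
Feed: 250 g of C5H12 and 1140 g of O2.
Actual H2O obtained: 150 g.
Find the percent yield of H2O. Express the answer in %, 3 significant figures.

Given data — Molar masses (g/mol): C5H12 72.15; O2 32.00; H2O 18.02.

n(C5H12) = 250.0 / 72.15 = 3.465 mol
n(O2) = 1140 / 32.00 = 35.63 mol
n/ν for C5H12 = 3.465/1 = 3.465
n/ν for O2 = 35.63/8 = 4.454
Smallest n/ν is C5H12 → limiting reagent.
theoretical n(H2O) = (6/1) × 3.465 = 20.79 mol → 374.6 g
% yield = 150 / 374.6 × 100 = 40.04 %

40.0 %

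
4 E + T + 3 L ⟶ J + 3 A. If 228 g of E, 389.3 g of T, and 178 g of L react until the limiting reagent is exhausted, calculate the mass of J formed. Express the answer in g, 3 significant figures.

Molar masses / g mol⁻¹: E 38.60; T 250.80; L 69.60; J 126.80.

n(E) = 228.0 / 38.60 = 5.907 mol
n(T) = 389.3 / 250.80 = 1.552 mol
n(L) = 178.0 / 69.60 = 2.557 mol
n/ν for E = 5.907/4 = 1.477
n/ν for T = 1.552/1 = 1.552
n/ν for L = 2.557/3 = 0.8523
Smallest n/ν is L → limiting reagent.
n(J) = (1/3) × 2.557 = 0.8523 mol
mass = 0.8523 × 126.80 = 108.1 g

108 g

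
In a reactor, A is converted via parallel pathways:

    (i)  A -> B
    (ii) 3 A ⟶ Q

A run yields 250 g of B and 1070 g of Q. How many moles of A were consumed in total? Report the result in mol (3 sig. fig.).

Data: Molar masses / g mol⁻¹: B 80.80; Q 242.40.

n(B) = 250 / 80.80 = 3.094 mol
n(Q) = 1070 / 242.40 = 4.414 mol
n(A) via (i) = (1/1)×3.094 = 3.094 mol
n(A) via (ii) = (3/1)×4.414 = 13.24 mol
total n(A) = 3.094 + 13.24 = 16.33 mol

16.3 mol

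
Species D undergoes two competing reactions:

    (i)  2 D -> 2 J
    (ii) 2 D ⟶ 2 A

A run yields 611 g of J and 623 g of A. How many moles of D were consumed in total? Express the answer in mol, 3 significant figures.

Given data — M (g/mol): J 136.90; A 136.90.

n(J) = 611 / 136.90 = 4.463 mol
n(A) = 623 / 136.90 = 4.551 mol
n(D) via (i) = (2/2)×4.463 = 4.463 mol
n(D) via (ii) = (2/2)×4.551 = 4.551 mol
total n(D) = 4.463 + 4.551 = 9.014 mol

9.01 mol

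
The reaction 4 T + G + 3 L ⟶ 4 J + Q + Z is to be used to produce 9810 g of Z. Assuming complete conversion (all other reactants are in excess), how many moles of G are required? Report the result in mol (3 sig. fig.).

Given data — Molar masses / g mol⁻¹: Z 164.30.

n(Z) = 9810 / 164.30 = 59.71 mol
n(G) = (1/1) × 59.71 = 59.71 mol

59.7 mol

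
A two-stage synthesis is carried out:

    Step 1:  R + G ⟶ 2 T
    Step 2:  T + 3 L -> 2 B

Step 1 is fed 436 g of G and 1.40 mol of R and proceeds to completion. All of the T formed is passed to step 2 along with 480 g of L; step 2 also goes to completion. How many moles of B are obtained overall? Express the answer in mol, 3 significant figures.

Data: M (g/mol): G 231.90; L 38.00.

Step 1:
n(G) = 436.0 / 231.90 = 1.880 mol
n(R) = 1.400 mol
n/ν for G = 1.880/1 = 1.880
n/ν for R = 1.400/1 = 1.400
Smallest n/ν is R → limiting reagent.
n(T) produced = (2/1) × 1.400 = 2.800 mol
Step 2:
n(T) available = 2.800 mol
n(L) = 480.0 / 38.00 = 12.63 mol
n/ν for T = 2.800/1 = 2.800
n/ν for L = 12.63/3 = 4.210
Smallest n/ν is T → limiting reagent.
n(B) = (2/1) × 2.800 = 5.600 mol

5.60 mol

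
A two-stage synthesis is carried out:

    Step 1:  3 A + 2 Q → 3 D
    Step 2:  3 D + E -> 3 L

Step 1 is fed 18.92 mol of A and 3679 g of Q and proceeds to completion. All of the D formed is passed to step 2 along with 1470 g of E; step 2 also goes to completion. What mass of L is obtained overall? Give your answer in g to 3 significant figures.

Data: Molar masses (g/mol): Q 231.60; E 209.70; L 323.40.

Step 1:
n(A) = 18.92 mol
n(Q) = 3679 / 231.60 = 15.89 mol
n/ν for A = 18.92/3 = 6.307
n/ν for Q = 15.89/2 = 7.945
Smallest n/ν is A → limiting reagent.
n(D) produced = (3/3) × 18.92 = 18.92 mol
Step 2:
n(D) available = 18.92 mol
n(E) = 1470 / 209.70 = 7.010 mol
n/ν for D = 18.92/3 = 6.307
n/ν for E = 7.010/1 = 7.010
Smallest n/ν is D → limiting reagent.
n(L) = (3/3) × 18.92 = 18.92 mol
mass = 18.92 × 323.40 = 6119 g

6120 g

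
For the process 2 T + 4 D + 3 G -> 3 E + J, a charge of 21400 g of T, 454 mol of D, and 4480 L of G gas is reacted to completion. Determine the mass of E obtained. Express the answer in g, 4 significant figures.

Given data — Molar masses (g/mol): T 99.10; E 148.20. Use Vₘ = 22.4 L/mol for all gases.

29640 g

n(T) = 21400 / 99.10 = 215.9 mol
n(D) = 454.0 mol
n(G) = 4480 / 22.4 = 200.0 mol
n/ν → T: 108.0, D: 113.5, G: 66.67; G is limiting.
n(E) = (3/3) × 200.0 = 200.0 mol
mass = 200.0 × 148.20 = 29640 g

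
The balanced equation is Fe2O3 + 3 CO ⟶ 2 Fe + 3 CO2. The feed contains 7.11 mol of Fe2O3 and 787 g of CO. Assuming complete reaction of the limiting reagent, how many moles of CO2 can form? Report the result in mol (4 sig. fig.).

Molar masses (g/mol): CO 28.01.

21.33 mol

n(Fe2O3) = 7.110 mol
n(CO) = 787.0 / 28.01 = 28.10 mol
n/ν for Fe2O3 = 7.110/1 = 7.110
n/ν for CO = 28.10/3 = 9.367
Smallest n/ν is Fe2O3 → limiting reagent.
n(CO2) = (3/1) × 7.110 = 21.33 mol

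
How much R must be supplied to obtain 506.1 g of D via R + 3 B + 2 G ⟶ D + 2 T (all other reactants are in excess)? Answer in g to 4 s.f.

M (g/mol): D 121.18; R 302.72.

n(D) = 506.1 / 121.18 = 4.176 mol
n(R) = (1/1) × 4.176 = 4.176 mol
mass = 4.176 × 302.72 = 1264 g

1264 g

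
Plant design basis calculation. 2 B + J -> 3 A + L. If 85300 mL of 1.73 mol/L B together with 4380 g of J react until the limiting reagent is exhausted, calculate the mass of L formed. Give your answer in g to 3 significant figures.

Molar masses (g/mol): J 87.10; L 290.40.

n(B) = 1.73 × 85300/1000 = 147.6 mol
n(J) = 4380 / 87.10 = 50.29 mol
n/ν for B = 147.6/2 = 73.80
n/ν for J = 50.29/1 = 50.29
Smallest n/ν is J → limiting reagent.
n(L) = (1/1) × 50.29 = 50.29 mol
mass = 50.29 × 290.40 = 14600 g

14600 g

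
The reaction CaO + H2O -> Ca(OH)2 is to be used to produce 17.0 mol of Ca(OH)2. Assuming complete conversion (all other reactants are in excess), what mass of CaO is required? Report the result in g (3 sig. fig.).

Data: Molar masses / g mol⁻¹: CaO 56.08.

n(Ca(OH)2) = 17.00 mol
n(CaO) = (1/1) × 17.00 = 17.00 mol
mass = 17.00 × 56.08 = 953.4 g

953 g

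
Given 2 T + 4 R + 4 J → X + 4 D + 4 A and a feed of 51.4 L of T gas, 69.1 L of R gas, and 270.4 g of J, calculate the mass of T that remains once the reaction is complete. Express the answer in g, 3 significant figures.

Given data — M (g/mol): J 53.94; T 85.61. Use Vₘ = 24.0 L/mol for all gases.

60.1 g

n(T) = 51.40 / 24.0 = 2.142 mol
n(R) = 69.10 / 24.0 = 2.879 mol
n(J) = 270.4 / 53.94 = 5.013 mol
n/ν for T = 2.142/2 = 1.071
n/ν for R = 2.879/4 = 0.7198
n/ν for J = 5.013/4 = 1.253
Smallest n/ν is R → limiting reagent.
T consumed = (2/4) × 2.879 = 1.440 mol
T remaining = 2.142 − 1.440 = 0.7020 mol
mass = 0.7020 × 85.61 = 60.10 g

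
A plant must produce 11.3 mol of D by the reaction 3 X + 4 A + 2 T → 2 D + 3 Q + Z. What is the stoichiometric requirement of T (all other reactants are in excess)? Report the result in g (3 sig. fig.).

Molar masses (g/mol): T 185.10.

2090 g

n(D) = 11.30 mol
n(T) = (2/2) × 11.30 = 11.30 mol
mass = 11.30 × 185.10 = 2092 g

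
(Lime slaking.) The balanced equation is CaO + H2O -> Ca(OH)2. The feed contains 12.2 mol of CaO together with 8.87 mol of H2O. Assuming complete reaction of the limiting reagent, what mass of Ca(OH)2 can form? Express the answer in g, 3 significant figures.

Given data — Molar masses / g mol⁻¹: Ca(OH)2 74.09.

n(CaO) = 12.20 mol
n(H2O) = 8.870 mol
n/ν for CaO = 12.20/1 = 12.20
n/ν for H2O = 8.870/1 = 8.870
Smallest n/ν is H2O → limiting reagent.
n(Ca(OH)2) = (1/1) × 8.870 = 8.870 mol
mass = 8.870 × 74.09 = 657.2 g

657 g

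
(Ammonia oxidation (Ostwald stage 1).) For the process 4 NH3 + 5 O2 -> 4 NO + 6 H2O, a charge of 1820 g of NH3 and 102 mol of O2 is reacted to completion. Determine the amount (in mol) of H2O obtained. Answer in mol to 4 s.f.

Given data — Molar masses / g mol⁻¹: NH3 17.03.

122.4 mol

n(NH3) = 1820 / 17.03 = 106.9 mol
n(O2) = 102.0 mol
n/ν for NH3 = 106.9/4 = 26.73
n/ν for O2 = 102.0/5 = 20.40
Smallest n/ν is O2 → limiting reagent.
n(H2O) = (6/5) × 102.0 = 122.4 mol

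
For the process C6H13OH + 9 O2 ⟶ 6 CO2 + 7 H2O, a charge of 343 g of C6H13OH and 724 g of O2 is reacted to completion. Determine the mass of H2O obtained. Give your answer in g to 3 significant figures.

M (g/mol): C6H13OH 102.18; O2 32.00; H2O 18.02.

n(C6H13OH) = 343.0 / 102.18 = 3.357 mol
n(O2) = 724.0 / 32.00 = 22.63 mol
n/ν → C6H13OH: 3.357, O2: 2.514; O2 is limiting.
n(H2O) = (7/9) × 22.63 = 17.60 mol
mass = 17.60 × 18.02 = 317.2 g

317 g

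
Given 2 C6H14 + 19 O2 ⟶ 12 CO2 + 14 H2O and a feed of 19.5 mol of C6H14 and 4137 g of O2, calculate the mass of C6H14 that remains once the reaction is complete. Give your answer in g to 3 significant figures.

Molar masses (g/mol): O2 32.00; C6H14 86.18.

508 g

n(C6H14) = 19.50 mol
n(O2) = 4137 / 32.00 = 129.3 mol
n/ν for C6H14 = 19.50/2 = 9.750
n/ν for O2 = 129.3/19 = 6.805
Smallest n/ν is O2 → limiting reagent.
C6H14 consumed = (2/19) × 129.3 = 13.61 mol
C6H14 remaining = 19.50 − 13.61 = 5.890 mol
mass = 5.890 × 86.18 = 507.6 g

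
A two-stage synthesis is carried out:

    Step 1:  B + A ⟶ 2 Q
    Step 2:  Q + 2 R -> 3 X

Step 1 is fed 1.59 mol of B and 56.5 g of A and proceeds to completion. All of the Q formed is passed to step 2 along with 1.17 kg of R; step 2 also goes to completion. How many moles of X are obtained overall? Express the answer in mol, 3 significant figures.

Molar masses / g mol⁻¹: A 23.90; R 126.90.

9.54 mol

Step 1:
n(B) = 1.590 mol
n(A) = 56.50 / 23.90 = 2.364 mol
n/ν → B: 1.590, A: 2.364; B is limiting.
n(Q) produced = (2/1) × 1.590 = 3.180 mol
Step 2:
n(Q) available = 3.180 mol
n(R) = 1.170×1000 / 126.90 = 9.220 mol
n/ν → Q: 3.180, R: 4.610; Q is limiting.
n(X) = (3/1) × 3.180 = 9.540 mol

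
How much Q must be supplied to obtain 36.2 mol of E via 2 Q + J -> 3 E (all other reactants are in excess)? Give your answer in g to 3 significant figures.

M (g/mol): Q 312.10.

n(E) = 36.20 mol
n(Q) = (2/3) × 36.20 = 24.13 mol
mass = 24.13 × 312.10 = 7531 g

7530 g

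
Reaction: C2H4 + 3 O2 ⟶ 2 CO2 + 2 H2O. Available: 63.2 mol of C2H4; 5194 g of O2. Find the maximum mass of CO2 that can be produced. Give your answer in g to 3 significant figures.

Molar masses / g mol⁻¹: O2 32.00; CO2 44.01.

n(C2H4) = 63.20 mol
n(O2) = 5194 / 32.00 = 162.3 mol
n/ν for C2H4 = 63.20/1 = 63.20
n/ν for O2 = 162.3/3 = 54.10
Smallest n/ν is O2 → limiting reagent.
n(CO2) = (2/3) × 162.3 = 108.2 mol
mass = 108.2 × 44.01 = 4762 g

4760 g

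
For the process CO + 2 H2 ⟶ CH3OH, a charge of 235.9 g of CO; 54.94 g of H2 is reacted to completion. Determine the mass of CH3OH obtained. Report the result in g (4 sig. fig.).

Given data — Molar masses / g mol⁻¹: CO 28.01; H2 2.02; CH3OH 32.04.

269.8 g

n(CO) = 235.9 / 28.01 = 8.422 mol
n(H2) = 54.94 / 2.02 = 27.20 mol
n/ν → CO: 8.422, H2: 13.60; CO is limiting.
n(CH3OH) = (1/1) × 8.422 = 8.422 mol
mass = 8.422 × 32.04 = 269.8 g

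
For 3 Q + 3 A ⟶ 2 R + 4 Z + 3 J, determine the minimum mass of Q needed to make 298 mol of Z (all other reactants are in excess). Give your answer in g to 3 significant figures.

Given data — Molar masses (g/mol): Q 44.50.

n(Z) = 298.0 mol
n(Q) = (3/4) × 298.0 = 223.5 mol
mass = 223.5 × 44.50 = 9946 g

9950 g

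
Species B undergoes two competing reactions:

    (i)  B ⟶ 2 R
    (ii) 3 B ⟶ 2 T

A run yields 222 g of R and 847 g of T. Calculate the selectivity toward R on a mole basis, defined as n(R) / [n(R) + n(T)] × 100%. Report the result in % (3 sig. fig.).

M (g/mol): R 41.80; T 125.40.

n(R) = 222 / 41.80 = 5.311 mol
n(T) = 847 / 125.40 = 6.754 mol
selectivity = 5.311/(5.311+6.754) × 100 = 44.02 %

44.0 %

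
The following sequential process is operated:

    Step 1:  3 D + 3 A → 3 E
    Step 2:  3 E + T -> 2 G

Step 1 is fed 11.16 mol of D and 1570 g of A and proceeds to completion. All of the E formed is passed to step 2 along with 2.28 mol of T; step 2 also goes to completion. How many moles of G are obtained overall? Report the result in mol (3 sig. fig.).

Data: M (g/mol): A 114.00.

Step 1:
n(D) = 11.16 mol
n(A) = 1570 / 114.00 = 13.77 mol
n/ν for D = 11.16/3 = 3.720
n/ν for A = 13.77/3 = 4.590
Smallest n/ν is D → limiting reagent.
n(E) produced = (3/3) × 11.16 = 11.16 mol
Step 2:
n(E) available = 11.16 mol
n(T) = 2.280 mol
n/ν for E = 11.16/3 = 3.720
n/ν for T = 2.280/1 = 2.280
Smallest n/ν is T → limiting reagent.
n(G) = (2/1) × 2.280 = 4.560 mol

4.56 mol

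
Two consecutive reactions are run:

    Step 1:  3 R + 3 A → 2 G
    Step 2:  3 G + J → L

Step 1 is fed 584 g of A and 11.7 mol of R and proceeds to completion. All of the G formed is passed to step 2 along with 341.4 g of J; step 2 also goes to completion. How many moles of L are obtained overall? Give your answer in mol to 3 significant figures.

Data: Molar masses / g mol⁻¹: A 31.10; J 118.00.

2.60 mol

Step 1:
n(A) = 584.0 / 31.10 = 18.78 mol
n(R) = 11.70 mol
n/ν → A: 6.260, R: 3.900; R is limiting.
n(G) produced = (2/3) × 11.70 = 7.800 mol
Step 2:
n(G) available = 7.800 mol
n(J) = 341.4 / 118.00 = 2.893 mol
n/ν → G: 2.600, J: 2.893; G is limiting.
n(L) = (1/3) × 7.800 = 2.600 mol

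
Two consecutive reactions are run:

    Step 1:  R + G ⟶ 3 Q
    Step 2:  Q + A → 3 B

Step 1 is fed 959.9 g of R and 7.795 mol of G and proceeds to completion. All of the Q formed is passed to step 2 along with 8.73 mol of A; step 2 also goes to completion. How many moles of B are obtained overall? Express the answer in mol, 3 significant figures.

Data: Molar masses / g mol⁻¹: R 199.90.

26.2 mol

Step 1:
n(R) = 959.9 / 199.90 = 4.802 mol
n(G) = 7.795 mol
n/ν for R = 4.802/1 = 4.802
n/ν for G = 7.795/1 = 7.795
Smallest n/ν is R → limiting reagent.
n(Q) produced = (3/1) × 4.802 = 14.41 mol
Step 2:
n(Q) available = 14.41 mol
n(A) = 8.730 mol
n/ν for Q = 14.41/1 = 14.41
n/ν for A = 8.730/1 = 8.730
Smallest n/ν is A → limiting reagent.
n(B) = (3/1) × 8.730 = 26.19 mol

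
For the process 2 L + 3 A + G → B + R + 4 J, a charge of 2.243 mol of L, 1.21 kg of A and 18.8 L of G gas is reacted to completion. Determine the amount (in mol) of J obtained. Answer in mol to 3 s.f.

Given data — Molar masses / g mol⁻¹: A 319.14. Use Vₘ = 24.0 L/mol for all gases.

3.13 mol

n(L) = 2.243 mol
n(A) = 1.210×1000 / 319.14 = 3.791 mol
n(G) = 18.80 / 24.0 = 0.7833 mol
n/ν for L = 2.243/2 = 1.122
n/ν for A = 3.791/3 = 1.264
n/ν for G = 0.7833/1 = 0.7833
Smallest n/ν is G → limiting reagent.
n(J) = (4/1) × 0.7833 = 3.133 mol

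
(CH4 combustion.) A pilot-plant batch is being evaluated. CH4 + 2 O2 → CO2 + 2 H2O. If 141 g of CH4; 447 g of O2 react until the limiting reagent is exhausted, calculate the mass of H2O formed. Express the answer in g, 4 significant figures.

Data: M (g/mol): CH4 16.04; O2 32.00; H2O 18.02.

251.7 g

n(CH4) = 141.0 / 16.04 = 8.791 mol
n(O2) = 447.0 / 32.00 = 13.97 mol
n/ν → CH4: 8.791, O2: 6.985; O2 is limiting.
n(H2O) = (2/2) × 13.97 = 13.97 mol
mass = 13.97 × 18.02 = 251.7 g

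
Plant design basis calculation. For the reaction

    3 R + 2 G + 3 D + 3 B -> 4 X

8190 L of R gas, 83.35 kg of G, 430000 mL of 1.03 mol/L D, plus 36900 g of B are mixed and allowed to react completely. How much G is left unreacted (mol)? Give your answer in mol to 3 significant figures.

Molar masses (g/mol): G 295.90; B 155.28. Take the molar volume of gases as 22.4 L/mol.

n(R) = 8190 / 22.4 = 365.6 mol
n(G) = 83.35×1000 / 295.90 = 281.7 mol
n(D) = 1.03 × 430000/1000 = 442.9 mol
n(B) = 36900 / 155.28 = 237.6 mol
n/ν → R: 121.9, G: 140.9, D: 147.6, B: 79.20; B is limiting.
G consumed = (2/3) × 237.6 = 158.4 mol
G remaining = 281.7 − 158.4 = 123.3 mol

123 mol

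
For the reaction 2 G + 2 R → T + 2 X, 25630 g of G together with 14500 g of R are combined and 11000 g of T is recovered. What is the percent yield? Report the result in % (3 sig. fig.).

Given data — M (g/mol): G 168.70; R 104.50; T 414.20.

n(G) = 25630 / 168.70 = 151.9 mol
n(R) = 14500 / 104.50 = 138.8 mol
n/ν for G = 151.9/2 = 75.95
n/ν for R = 138.8/2 = 69.40
Smallest n/ν is R → limiting reagent.
theoretical n(T) = (1/2) × 138.8 = 69.40 mol → 28750 g
% yield = 11000 / 28750 × 100 = 38.26 %

38.3 %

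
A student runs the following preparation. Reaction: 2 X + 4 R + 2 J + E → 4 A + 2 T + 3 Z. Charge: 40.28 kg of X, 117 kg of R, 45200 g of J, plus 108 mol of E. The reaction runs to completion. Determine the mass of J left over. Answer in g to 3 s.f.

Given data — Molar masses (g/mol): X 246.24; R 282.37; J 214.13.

10200 g

n(X) = 40.28×1000 / 246.24 = 163.6 mol
n(R) = 117.0×1000 / 282.37 = 414.3 mol
n(J) = 45200 / 214.13 = 211.1 mol
n(E) = 108.0 mol
n/ν → X: 81.80, R: 103.6, J: 105.6, E: 108.0; X is limiting.
J consumed = (2/2) × 163.6 = 163.6 mol
J remaining = 211.1 − 163.6 = 47.50 mol
mass = 47.50 × 214.13 = 10170 g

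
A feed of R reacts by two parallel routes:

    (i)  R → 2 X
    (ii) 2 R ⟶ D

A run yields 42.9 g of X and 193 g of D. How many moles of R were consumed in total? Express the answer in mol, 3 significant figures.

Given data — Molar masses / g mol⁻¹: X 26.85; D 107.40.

n(X) = 42.9 / 26.85 = 1.598 mol
n(D) = 193 / 107.40 = 1.797 mol
n(R) via (i) = (1/2)×1.598 = 0.7990 mol
n(R) via (ii) = (2/1)×1.797 = 3.594 mol
total n(R) = 0.7990 + 3.594 = 4.393 mol

4.39 mol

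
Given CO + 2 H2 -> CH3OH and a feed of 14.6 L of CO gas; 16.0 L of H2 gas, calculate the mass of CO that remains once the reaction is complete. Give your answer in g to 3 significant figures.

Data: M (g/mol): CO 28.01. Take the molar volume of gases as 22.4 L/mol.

n(CO) = 14.60 / 22.4 = 0.6518 mol
n(H2) = 16.00 / 22.4 = 0.7143 mol
n/ν → CO: 0.6518, H2: 0.3572; H2 is limiting.
CO consumed = (1/2) × 0.7143 = 0.3572 mol
CO remaining = 0.6518 − 0.3572 = 0.2946 mol
mass = 0.2946 × 28.01 = 8.252 g

8.25 g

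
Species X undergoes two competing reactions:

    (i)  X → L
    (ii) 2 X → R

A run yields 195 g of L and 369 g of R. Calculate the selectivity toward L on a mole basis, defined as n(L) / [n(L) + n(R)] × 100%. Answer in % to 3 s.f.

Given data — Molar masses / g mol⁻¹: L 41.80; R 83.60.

n(L) = 195 / 41.80 = 4.665 mol
n(R) = 369 / 83.60 = 4.414 mol
selectivity = 4.665/(4.665+4.414) × 100 = 51.38 %

51.4 %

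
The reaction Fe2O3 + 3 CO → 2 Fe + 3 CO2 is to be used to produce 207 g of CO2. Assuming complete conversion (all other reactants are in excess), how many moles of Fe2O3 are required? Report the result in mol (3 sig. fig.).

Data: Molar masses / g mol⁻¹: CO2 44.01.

n(CO2) = 207 / 44.01 = 4.703 mol
n(Fe2O3) = (1/3) × 4.703 = 1.568 mol

1.57 mol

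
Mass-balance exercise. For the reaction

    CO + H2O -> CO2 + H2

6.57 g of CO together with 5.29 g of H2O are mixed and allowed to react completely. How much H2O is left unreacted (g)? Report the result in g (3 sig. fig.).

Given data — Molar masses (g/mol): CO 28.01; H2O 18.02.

1.06 g

n(CO) = 6.570 / 28.01 = 0.2346 mol
n(H2O) = 5.290 / 18.02 = 0.2936 mol
n/ν → CO: 0.2346, H2O: 0.2936; CO is limiting.
H2O consumed = (1/1) × 0.2346 = 0.2346 mol
H2O remaining = 0.2936 − 0.2346 = 0.05900 mol
mass = 0.05900 × 18.02 = 1.063 g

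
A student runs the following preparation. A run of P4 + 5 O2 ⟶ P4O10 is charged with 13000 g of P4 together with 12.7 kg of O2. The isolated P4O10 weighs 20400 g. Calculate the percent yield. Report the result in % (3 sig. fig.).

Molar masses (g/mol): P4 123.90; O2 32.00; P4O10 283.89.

90.5 %

n(P4) = 13000 / 123.90 = 104.9 mol
n(O2) = 12.70×1000 / 32.00 = 396.9 mol
n/ν for P4 = 104.9/1 = 104.9
n/ν for O2 = 396.9/5 = 79.38
Smallest n/ν is O2 → limiting reagent.
theoretical n(P4O10) = (1/5) × 396.9 = 79.38 mol → 22540 g
% yield = 20400 / 22540 × 100 = 90.51 %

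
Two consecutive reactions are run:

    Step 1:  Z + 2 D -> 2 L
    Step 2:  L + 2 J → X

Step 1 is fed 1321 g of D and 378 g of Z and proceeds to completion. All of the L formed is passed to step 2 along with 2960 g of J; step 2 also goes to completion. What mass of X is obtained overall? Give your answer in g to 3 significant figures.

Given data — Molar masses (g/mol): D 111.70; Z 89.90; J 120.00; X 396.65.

Step 1:
n(D) = 1321 / 111.70 = 11.83 mol
n(Z) = 378.0 / 89.90 = 4.205 mol
n/ν for D = 11.83/2 = 5.915
n/ν for Z = 4.205/1 = 4.205
Smallest n/ν is Z → limiting reagent.
n(L) produced = (2/1) × 4.205 = 8.410 mol
Step 2:
n(L) available = 8.410 mol
n(J) = 2960 / 120.00 = 24.67 mol
n/ν for L = 8.410/1 = 8.410
n/ν for J = 24.67/2 = 12.34
Smallest n/ν is L → limiting reagent.
n(X) = (1/1) × 8.410 = 8.410 mol
mass = 8.410 × 396.65 = 3336 g

3340 g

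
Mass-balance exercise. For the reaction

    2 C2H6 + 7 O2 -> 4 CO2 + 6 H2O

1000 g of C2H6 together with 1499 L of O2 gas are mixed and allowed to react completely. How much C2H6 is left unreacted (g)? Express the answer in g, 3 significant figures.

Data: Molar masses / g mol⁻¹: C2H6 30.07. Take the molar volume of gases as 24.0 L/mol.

463 g

n(C2H6) = 1000 / 30.07 = 33.26 mol
n(O2) = 1499 / 24.0 = 62.46 mol
n/ν for C2H6 = 33.26/2 = 16.63
n/ν for O2 = 62.46/7 = 8.923
Smallest n/ν is O2 → limiting reagent.
C2H6 consumed = (2/7) × 62.46 = 17.85 mol
C2H6 remaining = 33.26 − 17.85 = 15.41 mol
mass = 15.41 × 30.07 = 463.4 g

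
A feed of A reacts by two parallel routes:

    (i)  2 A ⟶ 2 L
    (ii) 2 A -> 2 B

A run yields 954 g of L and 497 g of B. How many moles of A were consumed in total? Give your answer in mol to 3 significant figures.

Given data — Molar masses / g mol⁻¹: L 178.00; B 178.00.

n(L) = 954 / 178.00 = 5.360 mol
n(B) = 497 / 178.00 = 2.792 mol
n(A) via (i) = (2/2)×5.360 = 5.360 mol
n(A) via (ii) = (2/2)×2.792 = 2.792 mol
total n(A) = 5.360 + 2.792 = 8.152 mol

8.15 mol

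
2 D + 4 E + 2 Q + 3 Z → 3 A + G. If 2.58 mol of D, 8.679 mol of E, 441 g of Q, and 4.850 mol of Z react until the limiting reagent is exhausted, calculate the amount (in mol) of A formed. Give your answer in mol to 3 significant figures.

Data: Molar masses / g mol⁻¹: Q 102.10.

3.87 mol

n(D) = 2.580 mol
n(E) = 8.679 mol
n(Q) = 441.0 / 102.10 = 4.319 mol
n(Z) = 4.850 mol
n/ν for D = 2.580/2 = 1.290
n/ν for E = 8.679/4 = 2.170
n/ν for Q = 4.319/2 = 2.160
n/ν for Z = 4.850/3 = 1.617
Smallest n/ν is D → limiting reagent.
n(A) = (3/2) × 2.580 = 3.870 mol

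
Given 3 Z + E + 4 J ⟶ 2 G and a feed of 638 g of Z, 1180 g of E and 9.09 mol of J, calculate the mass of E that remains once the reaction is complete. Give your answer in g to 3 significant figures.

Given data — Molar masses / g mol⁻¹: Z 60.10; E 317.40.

n(Z) = 638.0 / 60.10 = 10.62 mol
n(E) = 1180 / 317.40 = 3.718 mol
n(J) = 9.090 mol
n/ν for Z = 10.62/3 = 3.540
n/ν for E = 3.718/1 = 3.718
n/ν for J = 9.090/4 = 2.273
Smallest n/ν is J → limiting reagent.
E consumed = (1/4) × 9.090 = 2.273 mol
E remaining = 3.718 − 2.273 = 1.445 mol
mass = 1.445 × 317.40 = 458.6 g

459 g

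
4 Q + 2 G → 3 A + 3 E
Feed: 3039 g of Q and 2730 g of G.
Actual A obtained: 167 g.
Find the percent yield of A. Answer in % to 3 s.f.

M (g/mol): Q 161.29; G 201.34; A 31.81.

n(Q) = 3039 / 161.29 = 18.84 mol
n(G) = 2730 / 201.34 = 13.56 mol
n/ν for Q = 18.84/4 = 4.710
n/ν for G = 13.56/2 = 6.780
Smallest n/ν is Q → limiting reagent.
theoretical n(A) = (3/4) × 18.84 = 14.13 mol → 449.5 g
% yield = 167 / 449.5 × 100 = 37.15 %

37.2 %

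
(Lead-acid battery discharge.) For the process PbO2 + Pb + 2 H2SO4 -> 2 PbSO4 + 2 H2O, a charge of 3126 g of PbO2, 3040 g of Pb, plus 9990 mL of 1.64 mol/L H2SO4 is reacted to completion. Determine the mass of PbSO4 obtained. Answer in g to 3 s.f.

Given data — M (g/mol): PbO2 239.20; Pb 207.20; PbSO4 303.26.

4970 g

n(PbO2) = 3126 / 239.20 = 13.07 mol
n(Pb) = 3040 / 207.20 = 14.67 mol
n(H2SO4) = 1.64 × 9990/1000 = 16.38 mol
n/ν for PbO2 = 13.07/1 = 13.07
n/ν for Pb = 14.67/1 = 14.67
n/ν for H2SO4 = 16.38/2 = 8.190
Smallest n/ν is H2SO4 → limiting reagent.
n(PbSO4) = (2/2) × 16.38 = 16.38 mol
mass = 16.38 × 303.26 = 4967 g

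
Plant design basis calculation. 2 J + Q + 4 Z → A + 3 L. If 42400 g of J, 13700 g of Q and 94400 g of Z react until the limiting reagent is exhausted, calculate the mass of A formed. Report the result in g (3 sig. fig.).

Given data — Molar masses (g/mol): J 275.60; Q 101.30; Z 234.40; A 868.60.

66800 g

n(J) = 42400 / 275.60 = 153.8 mol
n(Q) = 13700 / 101.30 = 135.2 mol
n(Z) = 94400 / 234.40 = 402.7 mol
n/ν for J = 153.8/2 = 76.90
n/ν for Q = 135.2/1 = 135.2
n/ν for Z = 402.7/4 = 100.7
Smallest n/ν is J → limiting reagent.
n(A) = (1/2) × 153.8 = 76.90 mol
mass = 76.90 × 868.60 = 66800 g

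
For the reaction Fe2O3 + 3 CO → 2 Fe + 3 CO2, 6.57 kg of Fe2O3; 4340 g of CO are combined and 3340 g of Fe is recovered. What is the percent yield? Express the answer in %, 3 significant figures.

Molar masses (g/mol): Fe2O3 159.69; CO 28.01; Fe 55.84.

72.7 %

n(Fe2O3) = 6.570×1000 / 159.69 = 41.14 mol
n(CO) = 4340 / 28.01 = 154.9 mol
n/ν → Fe2O3: 41.14, CO: 51.63; Fe2O3 is limiting.
theoretical n(Fe) = (2/1) × 41.14 = 82.28 mol → 4595 g
% yield = 3340 / 4595 × 100 = 72.69 %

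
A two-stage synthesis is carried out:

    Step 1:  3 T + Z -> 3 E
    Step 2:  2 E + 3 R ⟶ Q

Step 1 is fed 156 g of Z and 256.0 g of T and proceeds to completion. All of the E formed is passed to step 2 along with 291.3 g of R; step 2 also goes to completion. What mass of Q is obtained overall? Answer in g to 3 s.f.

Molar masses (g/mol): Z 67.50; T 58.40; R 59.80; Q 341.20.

Step 1:
n(Z) = 156.0 / 67.50 = 2.311 mol
n(T) = 256.0 / 58.40 = 4.384 mol
n/ν for Z = 2.311/1 = 2.311
n/ν for T = 4.384/3 = 1.461
Smallest n/ν is T → limiting reagent.
n(E) produced = (3/3) × 4.384 = 4.384 mol
Step 2:
n(E) available = 4.384 mol
n(R) = 291.3 / 59.80 = 4.871 mol
n/ν for E = 4.384/2 = 2.192
n/ν for R = 4.871/3 = 1.624
Smallest n/ν is R → limiting reagent.
n(Q) = (1/3) × 4.871 = 1.624 mol
mass = 1.624 × 341.20 = 554.1 g

554 g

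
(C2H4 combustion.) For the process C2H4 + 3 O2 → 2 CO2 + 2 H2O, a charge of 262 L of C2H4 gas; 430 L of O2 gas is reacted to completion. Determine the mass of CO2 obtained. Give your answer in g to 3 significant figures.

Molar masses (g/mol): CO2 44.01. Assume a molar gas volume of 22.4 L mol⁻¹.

563 g

n(C2H4) = 262.0 / 22.4 = 11.70 mol
n(O2) = 430.0 / 22.4 = 19.20 mol
n/ν for C2H4 = 11.70/1 = 11.70
n/ν for O2 = 19.20/3 = 6.400
Smallest n/ν is O2 → limiting reagent.
n(CO2) = (2/3) × 19.20 = 12.80 mol
mass = 12.80 × 44.01 = 563.3 g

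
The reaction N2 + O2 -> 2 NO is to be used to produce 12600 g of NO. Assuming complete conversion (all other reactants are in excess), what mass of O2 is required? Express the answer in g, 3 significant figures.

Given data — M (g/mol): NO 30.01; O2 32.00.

6720 g

n(NO) = 12600 / 30.01 = 419.9 mol
n(O2) = (1/2) × 419.9 = 210.0 mol
mass = 210.0 × 32.00 = 6720 g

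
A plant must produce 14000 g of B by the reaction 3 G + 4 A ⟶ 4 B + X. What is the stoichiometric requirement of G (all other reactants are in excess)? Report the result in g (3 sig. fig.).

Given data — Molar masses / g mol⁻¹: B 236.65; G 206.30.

9150 g

n(B) = 14000 / 236.65 = 59.16 mol
n(G) = (3/4) × 59.16 = 44.37 mol
mass = 44.37 × 206.30 = 9154 g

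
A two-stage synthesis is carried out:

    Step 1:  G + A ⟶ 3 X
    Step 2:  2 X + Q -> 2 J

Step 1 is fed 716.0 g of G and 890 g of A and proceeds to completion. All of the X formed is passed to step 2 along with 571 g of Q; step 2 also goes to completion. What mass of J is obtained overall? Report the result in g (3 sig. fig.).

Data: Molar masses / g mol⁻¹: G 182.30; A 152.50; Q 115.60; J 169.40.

1670 g

Step 1:
n(G) = 716.0 / 182.30 = 3.928 mol
n(A) = 890.0 / 152.50 = 5.836 mol
n/ν for G = 3.928/1 = 3.928
n/ν for A = 5.836/1 = 5.836
Smallest n/ν is G → limiting reagent.
n(X) produced = (3/1) × 3.928 = 11.78 mol
Step 2:
n(X) available = 11.78 mol
n(Q) = 571.0 / 115.60 = 4.939 mol
n/ν for X = 11.78/2 = 5.890
n/ν for Q = 4.939/1 = 4.939
Smallest n/ν is Q → limiting reagent.
n(J) = (2/1) × 4.939 = 9.878 mol
mass = 9.878 × 169.40 = 1673 g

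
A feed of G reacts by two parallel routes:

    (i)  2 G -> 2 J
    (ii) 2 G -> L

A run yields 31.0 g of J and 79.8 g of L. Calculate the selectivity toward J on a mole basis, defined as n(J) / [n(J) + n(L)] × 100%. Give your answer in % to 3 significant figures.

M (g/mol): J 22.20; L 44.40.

43.7 %

n(J) = 31.0 / 22.20 = 1.396 mol
n(L) = 79.8 / 44.40 = 1.797 mol
selectivity = 1.396/(1.396+1.797) × 100 = 43.72 %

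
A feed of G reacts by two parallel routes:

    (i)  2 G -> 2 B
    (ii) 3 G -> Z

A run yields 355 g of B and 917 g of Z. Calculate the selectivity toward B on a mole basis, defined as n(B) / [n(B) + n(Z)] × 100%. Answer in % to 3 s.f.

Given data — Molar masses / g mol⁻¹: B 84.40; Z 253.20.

53.7 %

n(B) = 355 / 84.40 = 4.206 mol
n(Z) = 917 / 253.20 = 3.622 mol
selectivity = 4.206/(4.206+3.622) × 100 = 53.73 %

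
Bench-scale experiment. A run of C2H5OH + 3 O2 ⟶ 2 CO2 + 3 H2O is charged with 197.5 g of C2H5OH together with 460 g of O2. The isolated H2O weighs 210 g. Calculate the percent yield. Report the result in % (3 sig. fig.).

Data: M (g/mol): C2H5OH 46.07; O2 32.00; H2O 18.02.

n(C2H5OH) = 197.5 / 46.07 = 4.287 mol
n(O2) = 460.0 / 32.00 = 14.38 mol
n/ν for C2H5OH = 4.287/1 = 4.287
n/ν for O2 = 14.38/3 = 4.793
Smallest n/ν is C2H5OH → limiting reagent.
theoretical n(H2O) = (3/1) × 4.287 = 12.86 mol → 231.7 g
% yield = 210 / 231.7 × 100 = 90.63 %

90.6 %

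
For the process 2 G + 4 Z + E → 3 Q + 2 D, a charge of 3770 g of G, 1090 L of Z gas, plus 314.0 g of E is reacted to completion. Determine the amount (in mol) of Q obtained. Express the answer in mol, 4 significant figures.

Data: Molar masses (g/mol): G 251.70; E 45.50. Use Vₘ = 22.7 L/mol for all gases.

n(G) = 3770 / 251.70 = 14.98 mol
n(Z) = 1090 / 22.7 = 48.02 mol
n(E) = 314.0 / 45.50 = 6.901 mol
n/ν for G = 14.98/2 = 7.490
n/ν for Z = 48.02/4 = 12.01
n/ν for E = 6.901/1 = 6.901
Smallest n/ν is E → limiting reagent.
n(Q) = (3/1) × 6.901 = 20.70 mol

20.70 mol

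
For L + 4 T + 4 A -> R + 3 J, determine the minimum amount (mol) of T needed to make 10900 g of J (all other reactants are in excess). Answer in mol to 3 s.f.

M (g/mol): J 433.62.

n(J) = 10900 / 433.62 = 25.14 mol
n(T) = (4/3) × 25.14 = 33.52 mol

33.5 mol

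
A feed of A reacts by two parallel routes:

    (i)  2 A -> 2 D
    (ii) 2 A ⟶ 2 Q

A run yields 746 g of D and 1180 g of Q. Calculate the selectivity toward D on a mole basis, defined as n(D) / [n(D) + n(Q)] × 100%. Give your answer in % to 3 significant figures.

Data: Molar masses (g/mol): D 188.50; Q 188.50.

38.7 %

n(D) = 746 / 188.50 = 3.958 mol
n(Q) = 1180 / 188.50 = 6.260 mol
selectivity = 3.958/(3.958+6.260) × 100 = 38.74 %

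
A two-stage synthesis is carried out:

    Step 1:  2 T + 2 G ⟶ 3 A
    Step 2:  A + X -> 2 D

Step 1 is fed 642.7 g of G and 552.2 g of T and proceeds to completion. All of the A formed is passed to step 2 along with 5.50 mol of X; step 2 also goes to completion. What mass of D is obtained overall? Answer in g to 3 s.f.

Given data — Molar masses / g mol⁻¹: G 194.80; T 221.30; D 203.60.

Step 1:
n(G) = 642.7 / 194.80 = 3.299 mol
n(T) = 552.2 / 221.30 = 2.495 mol
n/ν for G = 3.299/2 = 1.650
n/ν for T = 2.495/2 = 1.248
Smallest n/ν is T → limiting reagent.
n(A) produced = (3/2) × 2.495 = 3.743 mol
Step 2:
n(A) available = 3.743 mol
n(X) = 5.500 mol
n/ν for A = 3.743/1 = 3.743
n/ν for X = 5.500/1 = 5.500
Smallest n/ν is A → limiting reagent.
n(D) = (2/1) × 3.743 = 7.486 mol
mass = 7.486 × 203.60 = 1524 g

1520 g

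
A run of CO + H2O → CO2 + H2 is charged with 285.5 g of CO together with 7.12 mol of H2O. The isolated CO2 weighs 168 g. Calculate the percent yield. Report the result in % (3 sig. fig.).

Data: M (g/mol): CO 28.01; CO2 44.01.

n(CO) = 285.5 / 28.01 = 10.19 mol
n(H2O) = 7.120 mol
n/ν → CO: 10.19, H2O: 7.120; H2O is limiting.
theoretical n(CO2) = (1/1) × 7.120 = 7.120 mol → 313.4 g
% yield = 168 / 313.4 × 100 = 53.61 %

53.6 %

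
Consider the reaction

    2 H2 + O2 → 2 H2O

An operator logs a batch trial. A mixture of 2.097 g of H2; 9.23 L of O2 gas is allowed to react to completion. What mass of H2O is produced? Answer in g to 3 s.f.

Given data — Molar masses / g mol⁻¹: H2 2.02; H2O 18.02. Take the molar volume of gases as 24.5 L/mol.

13.6 g

n(H2) = 2.097 / 2.02 = 1.038 mol
n(O2) = 9.230 / 24.5 = 0.3767 mol
n/ν for H2 = 1.038/2 = 0.5190
n/ν for O2 = 0.3767/1 = 0.3767
Smallest n/ν is O2 → limiting reagent.
n(H2O) = (2/1) × 0.3767 = 0.7534 mol
mass = 0.7534 × 18.02 = 13.58 g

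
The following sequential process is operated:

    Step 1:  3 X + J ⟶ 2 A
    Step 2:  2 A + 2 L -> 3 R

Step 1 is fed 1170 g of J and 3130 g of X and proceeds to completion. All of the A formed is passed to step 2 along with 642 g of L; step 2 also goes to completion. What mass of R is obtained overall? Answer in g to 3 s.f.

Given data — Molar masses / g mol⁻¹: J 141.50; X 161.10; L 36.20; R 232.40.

4520 g

Step 1:
n(J) = 1170 / 141.50 = 8.269 mol
n(X) = 3130 / 161.10 = 19.43 mol
n/ν → J: 8.269, X: 6.477; X is limiting.
n(A) produced = (2/3) × 19.43 = 12.95 mol
Step 2:
n(A) available = 12.95 mol
n(L) = 642.0 / 36.20 = 17.73 mol
n/ν → A: 6.475, L: 8.865; A is limiting.
n(R) = (3/2) × 12.95 = 19.43 mol
mass = 19.43 × 232.40 = 4516 g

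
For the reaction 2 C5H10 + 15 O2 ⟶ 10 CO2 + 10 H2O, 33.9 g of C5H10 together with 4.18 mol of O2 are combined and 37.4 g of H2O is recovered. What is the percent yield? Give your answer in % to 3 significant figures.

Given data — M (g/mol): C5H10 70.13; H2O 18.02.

n(C5H10) = 33.90 / 70.13 = 0.4834 mol
n(O2) = 4.180 mol
n/ν for C5H10 = 0.4834/2 = 0.2417
n/ν for O2 = 4.180/15 = 0.2787
Smallest n/ν is C5H10 → limiting reagent.
theoretical n(H2O) = (10/2) × 0.4834 = 2.417 mol → 43.55 g
% yield = 37.4 / 43.55 × 100 = 85.88 %

85.9 %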